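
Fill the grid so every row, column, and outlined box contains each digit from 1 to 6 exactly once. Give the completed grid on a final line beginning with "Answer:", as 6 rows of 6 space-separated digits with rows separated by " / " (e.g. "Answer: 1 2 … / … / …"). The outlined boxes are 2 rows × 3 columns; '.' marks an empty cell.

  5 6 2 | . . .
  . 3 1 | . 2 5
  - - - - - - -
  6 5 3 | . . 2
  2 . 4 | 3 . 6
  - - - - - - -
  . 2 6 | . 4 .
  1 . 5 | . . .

Step 1. [r1c6∈{1,3,4}] across col 6, 4 lands solely at r1c6 ⇒ r1c6=4.
Step 2. [r1c4∈{1}] r1c4's peers cover all but 1 ⇒ r1c4=1.
Step 3. [r6c6∈{3}] nothing but 3 survives at r6c6, so r6c6=3.
Step 4. [r6c4∈{2,6}] r6c4 is the only open cell in row 6 admitting 2, so r6c4=2.
Step 5. [r4c2∈{1}] r4c2 is down to just 1. So r4c2=1.
Step 6. [r4c5∈{5}] r4c5 is down to just 5. So r4c5=5.
Step 7. [r6c2∈{4}] r6c2's peers cover all but 4. So r6c2=4.
Step 8. [r5c1∈{3}] nothing but 3 survives at r5c1. So r5c1=3.
Step 9. [r6c5∈{6}] r6c5's peers cover all but 6 ⇒ r6c5=6.
Step 10. [r3c4∈{4}] nothing but 4 survives at r3c4 ⇒ r3c4=4.
Step 11. [r5c4∈{5}] only 5 remains possible at r5c4, so r5c4=5.
Step 12. [r2c1∈{4}] r2c1 has the single candidate 4, so r2c1=4.
Step 13. [r5c6∈{1}] r5c6's peers cover all but 1, so r5c6=1.
Step 14. [r3c5∈{1}] nothing but 1 survives at r3c5. So r3c5=1.
Step 15. [r1c5∈{3}] only 3 remains possible at r1c5, so r1c5=3.
Step 16. [r2c4∈{6}] nothing but 6 survives at r2c4. So r2c4=6.

Answer: 5 6 2 1 3 4 / 4 3 1 6 2 5 / 6 5 3 4 1 2 / 2 1 4 3 5 6 / 3 2 6 5 4 1 / 1 4 5 2 6 3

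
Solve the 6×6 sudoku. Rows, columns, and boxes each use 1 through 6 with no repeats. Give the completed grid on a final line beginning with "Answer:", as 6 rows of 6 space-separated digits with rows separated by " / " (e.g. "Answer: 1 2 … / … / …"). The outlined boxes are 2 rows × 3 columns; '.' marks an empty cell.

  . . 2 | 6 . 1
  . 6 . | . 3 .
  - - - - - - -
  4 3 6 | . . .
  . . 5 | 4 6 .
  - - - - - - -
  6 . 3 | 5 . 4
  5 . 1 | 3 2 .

Step 1. [r2c6∈{2,5}] across row 2, 5 lands solely at r2c6, so r2c6=5.
Step 2. [r4c1∈{1,2}] r4c1 is the only open cell in col 1 admitting 2 ⇒ r4c1=2.
Step 3. [r3c4∈{1,2}] across col 4, 1 lands solely at r3c4, so r3c4=1.
Step 4. [r1c5∈{4}] r1c5 has the single candidate 4, so r1c5=4.
Step 5. [r3c5∈{5}] only 5 remains possible at r3c5 ⇒ r3c5=5.
Step 6. [r6c2∈{4}] only 4 remains possible at r6c2. So r6c2=4.
Step 7. [r3c6∈{2}] r3c6 has the single candidate 2, so r3c6=2.
Step 8. [r2c1∈{1}] r2c1's peers cover all but 1 ⇒ r2c1=1.
Step 9. [r2c3∈{4}] only 4 remains possible at r2c3. So r2c3=4.
Step 10. [r1c2∈{5}] nothing but 5 survives at r1c2 ⇒ r1c2=5.
Step 11. [r4c6∈{3}] r4c6's peers cover all but 3 ⇒ r4c6=3.
Step 12. [r1c1∈{3}] r1c1 has the single candidate 3. So r1c1=3.
Step 13. [r2c4∈{2}] r2c4 has the single candidate 2. So r2c4=2.
Step 14. [r6c6∈{6}] r6c6 has the single candidate 6 ⇒ r6c6=6.
Step 15. [r5c2∈{2}] only 2 remains possible at r5c2 ⇒ r5c2=2.
Step 16. [r4c2∈{1}] nothing but 1 survives at r4c2 ⇒ r4c2=1.
Step 17. [r5c5∈{1}] nothing but 1 survives at r5c5. So r5c5=1.

Answer: 3 5 2 6 4 1 / 1 6 4 2 3 5 / 4 3 6 1 5 2 / 2 1 5 4 6 3 / 6 2 3 5 1 4 / 5 4 1 3 2 6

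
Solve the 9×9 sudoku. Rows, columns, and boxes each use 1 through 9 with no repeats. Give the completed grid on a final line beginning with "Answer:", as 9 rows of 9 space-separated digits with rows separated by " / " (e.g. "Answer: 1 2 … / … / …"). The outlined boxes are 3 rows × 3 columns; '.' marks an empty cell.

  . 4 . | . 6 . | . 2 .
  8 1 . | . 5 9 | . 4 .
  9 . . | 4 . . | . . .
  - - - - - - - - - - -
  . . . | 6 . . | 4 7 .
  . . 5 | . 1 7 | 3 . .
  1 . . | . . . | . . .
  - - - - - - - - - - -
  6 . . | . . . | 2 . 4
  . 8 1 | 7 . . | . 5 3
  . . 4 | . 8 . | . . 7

Step 1. [r1c1∈{3,5,7}] r1c1 is the only open cell in col 1 admitting 7 ⇒ r1c1=7.
Step 2. [r1c3∈{3}] r1c3's peers cover all but 3. So r1c3=3.
Step 3. [r2c9∈{6}] nothing but 6 survives at r2c9, so r2c9=6.
Step 4. [r4c9∈{1,2,5,8,9}] in row 4, 1 fits only at r4c9, so r4c9=1.
Step 5. [r4c6∈{2,3,5,8}] r4c6 is the only open cell in row 4 admitting 5 ⇒ r4c6=5.
Step 6. [r3c2∈{2,5,6}] box 1 places 5 nowhere but r3c2 ⇒ r3c2=5.
Step 7. [r3c9∈{8}] r3c9's peers cover all but 8, so r3c9=8.
Step 8. [r6c7∈{5,6,8,9}] r6c7 is the only open cell in col 7 admitting 8. So r6c7=8.
Step 9. [r2c4∈{2,3}] across row 2, 3 lands solely at r2c4 ⇒ r2c4=3.
Step 10. [r8c1∈{2}] only 2 remains possible at r8c1. So r8c1=2.
Step 11. [r4c1∈{3}] only 3 remains possible at r4c1, so r4c1=3.
Step 12. [r2c3∈{2}] r2c3's peers cover all but 2, so r2c3=2.
Step 13. [r1c7∈{1,5,9}] col 7 places 5 nowhere but r1c7, so r1c7=5.
Step 14. [r5c4∈{2,8,9}] across row 5, 8 lands solely at r5c4 ⇒ r5c4=8.
Step 15. [r1c4∈{1}] r1c4 has the single candidate 1 ⇒ r1c4=1.
Step 16. [r3c6∈{2}] r3c6's peers cover all but 2, so r3c6=2.
Step 17. [r9c4∈{2,5,9}] 2 has one home in row 9: r9c4, so r9c4=2.
Step 18. [r6c4∈{9}] r6c4 has the single candidate 9 ⇒ r6c4=9.
Step 19. [r6c8∈{6}] only 6 remains possible at r6c8. So r6c8=6.
Step 20. [r5c8∈{9}] r5c8 has the single candidate 9 ⇒ r5c8=9.
Step 21. [r9c8∈{1}] r9c8 is down to just 1 ⇒ r9c8=1.
Step 22. [r6c3∈{7}] r6c3 has the single candidate 7. So r6c3=7.
Step 23. [r7c3∈{9}] r7c3 has the single candidate 9. So r7c3=9.
Step 24. [r6c2∈{2}] r6c2 is down to just 2, so r6c2=2.
Step 25. [r7c5∈{3}] nothing but 3 survives at r7c5. So r7c5=3.
Step 26. [r9c6∈{6}] r9c6 has the single candidate 6 ⇒ r9c6=6.
Step 27. [r8c5∈{4,9}] in col 5, 9 fits only at r8c5, so r8c5=9.
Step 28. [r8c6∈{4}] nothing but 4 survives at r8c6 ⇒ r8c6=4.
Step 29. [r3c7∈{1,7}] in row 3, 1 fits only at r3c7. So r3c7=1.
Step 30. [r4c2∈{9}] only 9 remains possible at r4c2. So r4c2=9.
Step 31. [r3c3∈{6}] r3c3's peers cover all but 6, so r3c3=6.
Step 32. [r9c1∈{5}] r9c1 is down to just 5, so r9c1=5.
Step 33. [r3c8∈{3}] only 3 remains possible at r3c8 ⇒ r3c8=3.
Step 34. [r2c7∈{7}] r2c7 has the single candidate 7 ⇒ r2c7=7.
Step 35. [r5c1∈{4}] r5c1 is down to just 4 ⇒ r5c1=4.
Step 36. [r9c7∈{9}] r9c7 is down to just 9. So r9c7=9.
Step 37. [r4c5∈{2}] r4c5 is down to just 2 ⇒ r4c5=2.
Step 38. [r3c5∈{7}] r3c5 has the single candidate 7 ⇒ r3c5=7.
Step 39. [r8c7∈{6}] only 6 remains possible at r8c7, so r8c7=6.
Step 40. [r6c9∈{5}] only 5 remains possible at r6c9. So r6c9=5.
Step 41. [r1c9∈{9}] only 9 remains possible at r1c9. So r1c9=9.
Step 42. [r6c6∈{3}] r6c6's peers cover all but 3, so r6c6=3.
Step 43. [r4c3∈{8}] r4c3's peers cover all but 8, so r4c3=8.
Step 44. [r7c4∈{5}] r7c4's peers cover all but 5 ⇒ r7c4=5.
Step 45. [r9c2∈{3}] r9c2's peers cover all but 3, so r9c2=3.
Step 46. [r5c2∈{6}] nothing but 6 survives at r5c2, so r5c2=6.
Step 47. [r7c2∈{7}] nothing but 7 survives at r7c2 ⇒ r7c2=7.
Step 48. [r7c8∈{8}] nothing but 8 survives at r7c8, so r7c8=8.
Step 49. [r6c5∈{4}] r6c5 is down to just 4, so r6c5=4.
Step 50. [r1c6∈{8}] r1c6 is down to just 8. So r1c6=8.
Step 51. [r5c9∈{2}] r5c9 has the single candidate 2. So r5c9=2.
Step 52. [r7c6∈{1}] nothing but 1 survives at r7c6. So r7c6=1.

Answer: 7 4 3 1 6 8 5 2 9 / 8 1 2 3 5 9 7 4 6 / 9 5 6 4 7 2 1 3 8 / 3 9 8 6 2 5 4 7 1 / 4 6 5 8 1 7 3 9 2 / 1 2 7 9 4 3 8 6 5 / 6 7 9 5 3 1 2 8 4 / 2 8 1 7 9 4 6 5 3 / 5 3 4 2 8 6 9 1 7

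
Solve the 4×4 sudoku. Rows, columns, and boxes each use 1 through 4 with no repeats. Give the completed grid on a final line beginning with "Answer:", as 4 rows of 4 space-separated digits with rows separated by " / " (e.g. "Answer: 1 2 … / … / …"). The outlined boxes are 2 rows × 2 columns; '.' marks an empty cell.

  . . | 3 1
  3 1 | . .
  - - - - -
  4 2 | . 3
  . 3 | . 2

Step 1. [r4c3∈{1,4}] 4 has one home in row 4: r4c3, so r4c3=4.
Step 2. [r1c2∈{4}] r1c2's peers cover all but 4 ⇒ r1c2=4.
Step 3. [r3c3∈{1}] r3c3 is down to just 1. So r3c3=1.
Step 4. [r4c1∈{1}] r4c1 is down to just 1 ⇒ r4c1=1.
Step 5. [r1c1∈{2}] r1c1's peers cover all but 2 ⇒ r1c1=2.
Step 6. [r2c3∈{2}] nothing but 2 survives at r2c3. So r2c3=2.
Step 7. [r2c4∈{4}] only 4 remains possible at r2c4 ⇒ r2c4=4.

Answer: 2 4 3 1 / 3 1 2 4 / 4 2 1 3 / 1 3 4 2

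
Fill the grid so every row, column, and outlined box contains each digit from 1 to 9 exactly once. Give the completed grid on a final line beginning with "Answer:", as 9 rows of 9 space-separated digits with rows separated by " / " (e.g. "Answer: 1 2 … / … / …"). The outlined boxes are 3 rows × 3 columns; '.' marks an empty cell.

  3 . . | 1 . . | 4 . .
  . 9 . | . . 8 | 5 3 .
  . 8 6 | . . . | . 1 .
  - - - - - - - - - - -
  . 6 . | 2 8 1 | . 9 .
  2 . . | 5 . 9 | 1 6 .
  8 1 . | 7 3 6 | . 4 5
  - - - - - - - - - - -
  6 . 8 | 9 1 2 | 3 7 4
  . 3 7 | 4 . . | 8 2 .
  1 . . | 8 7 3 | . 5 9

Step 1. [r3c6∈{4,5,7}] col 6 places 4 nowhere but r3c6, so r3c6=4.
Step 2. [r1c5∈{2,5,6,9}] r1c5 is the only open cell in row 1 admitting 9, so r1c5=9.
Step 3. [r1c9∈{2,6,7,8}] r1c9 is the only open cell in row 1 admitting 6. So r1c9=6.
Step 4. [r4c7∈{7}] r4c7 has the single candidate 7, so r4c7=7.
Step 5. [r8c6∈{5}] r8c6 is down to just 5, so r8c6=5.
Step 6. [r5c2∈{4,7}] row 5 places 7 nowhere but r5c2 ⇒ r5c2=7.
Step 7. [r9c2∈{2,4}] r9c2 is the only open cell in col 2 admitting 4, so r9c2=4.
Step 8. [r1c2∈{2,5}] 2 has one home in col 2: r1c2. So r1c2=2.
Step 9. [r3c5∈{2,5}] across col 5, 5 lands solely at r3c5 ⇒ r3c5=5.
Step 10. [r4c9∈{3}] only 3 remains possible at r4c9, so r4c9=3.
Step 11. [r3c1∈{7}] r3c1 has the single candidate 7 ⇒ r3c1=7.
Step 12. [r2c5∈{2,6}] in col 5, 2 fits only at r2c5. So r2c5=2.
Step 13. [r2c1∈{4}] nothing but 4 survives at r2c1, so r2c1=4.
Step 14. [r4c3∈{4,5}] 4 has one home in row 4: r4c3. So r4c3=4.
Step 15. [r3c9∈{2}] only 2 remains possible at r3c9. So r3c9=2.
Step 16. [r5c3∈{3}] only 3 remains possible at r5c3 ⇒ r5c3=3.
Step 17. [r3c7∈{9}] r3c7 is down to just 9. So r3c7=9.
Step 18. [r5c9∈{8}] r5c9's peers cover all but 8 ⇒ r5c9=8.
Step 19. [r2c9∈{7}] r2c9 has the single candidate 7. So r2c9=7.
Step 20. [r9c3∈{2}] nothing but 2 survives at r9c3, so r9c3=2.
Step 21. [r4c1∈{5}] r4c1 is down to just 5 ⇒ r4c1=5.
Step 22. [r5c5∈{4}] r5c5 has the single candidate 4 ⇒ r5c5=4.
Step 23. [r1c8∈{8}] only 8 remains possible at r1c8, so r1c8=8.
Step 24. [r2c3∈{1}] r2c3's peers cover all but 1 ⇒ r2c3=1.
Step 25. [r6c3∈{9}] only 9 remains possible at r6c3, so r6c3=9.
Step 26. [r8c9∈{1}] only 1 remains possible at r8c9. So r8c9=1.
Step 27. [r6c7∈{2}] r6c7 is down to just 2 ⇒ r6c7=2.
Step 28. [r9c7∈{6}] r9c7's peers cover all but 6 ⇒ r9c7=6.
Step 29. [r1c3∈{5}] r1c3 has the single candidate 5 ⇒ r1c3=5.
Step 30. [r1c6∈{7}] only 7 remains possible at r1c6 ⇒ r1c6=7.
Step 31. [r7c2∈{5}] only 5 remains possible at r7c2, so r7c2=5.
Step 32. [r3c4∈{3}] r3c4's peers cover all but 3 ⇒ r3c4=3.
Step 33. [r2c4∈{6}] r2c4's peers cover all but 6, so r2c4=6.
Step 34. [r8c5∈{6}] nothing but 6 survives at r8c5, so r8c5=6.
Step 35. [r8c1∈{9}] r8c1 is down to just 9 ⇒ r8c1=9.

Answer: 3 2 5 1 9 7 4 8 6 / 4 9 1 6 2 8 5 3 7 / 7 8 6 3 5 4 9 1 2 / 5 6 4 2 8 1 7 9 3 / 2 7 3 5 4 9 1 6 8 / 8 1 9 7 3 6 2 4 5 / 6 5 8 9 1 2 3 7 4 / 9 3 7 4 6 5 8 2 1 / 1 4 2 8 7 3 6 5 9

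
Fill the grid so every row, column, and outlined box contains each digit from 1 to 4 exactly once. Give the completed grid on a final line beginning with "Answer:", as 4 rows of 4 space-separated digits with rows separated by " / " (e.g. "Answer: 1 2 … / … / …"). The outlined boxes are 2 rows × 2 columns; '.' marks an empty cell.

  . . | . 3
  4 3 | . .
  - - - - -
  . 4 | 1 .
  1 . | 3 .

Step 1. [r3c4∈{2}] nothing but 2 survives at r3c4, so r3c4=2.
Step 2. [r1c1∈{2}] only 2 remains possible at r1c1. So r1c1=2.
Step 3. [r3c1∈{3}] only 3 remains possible at r3c1. So r3c1=3.
Step 4. [r1c3∈{4}] nothing but 4 survives at r1c3, so r1c3=4.
Step 5. [r4c4∈{4}] only 4 remains possible at r4c4 ⇒ r4c4=4.
Step 6. [r2c3∈{2}] only 2 remains possible at r2c3, so r2c3=2.
Step 7. [r1c2∈{1}] only 1 remains possible at r1c2. So r1c2=1.
Step 8. [r2c4∈{1}] r2c4 is down to just 1. So r2c4=1.
Step 9. [r4c2∈{2}] nothing but 2 survives at r4c2. So r4c2=2.

Answer: 2 1 4 3 / 4 3 2 1 / 3 4 1 2 / 1 2 3 4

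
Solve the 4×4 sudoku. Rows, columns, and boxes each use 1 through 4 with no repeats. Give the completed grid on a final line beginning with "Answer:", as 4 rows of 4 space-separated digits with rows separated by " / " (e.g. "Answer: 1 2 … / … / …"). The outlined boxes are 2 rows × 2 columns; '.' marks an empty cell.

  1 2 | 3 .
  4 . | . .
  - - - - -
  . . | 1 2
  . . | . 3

Step 1. [r3c2∈{3,4}] 4 has one home in row 3: r3c2, so r3c2=4.
Step 2. [r4c1∈{2}] only 2 remains possible at r4c1 ⇒ r4c1=2.
Step 3. [r2c3∈{2}] r2c3 has the single candidate 2. So r2c3=2.
Step 4. [r2c4∈{1}] nothing but 1 survives at r2c4. So r2c4=1.
Step 5. [r1c4∈{4}] only 4 remains possible at r1c4. So r1c4=4.
Step 6. [r4c3∈{4}] r4c3's peers cover all but 4. So r4c3=4.
Step 7. [r3c1∈{3}] r3c1 is down to just 3, so r3c1=3.
Step 8. [r4c2∈{1}] r4c2 has the single candidate 1 ⇒ r4c2=1.
Step 9. [r2c2∈{3}] r2c2 has the single candidate 3. So r2c2=3.

Answer: 1 2 3 4 / 4 3 2 1 / 3 4 1 2 / 2 1 4 3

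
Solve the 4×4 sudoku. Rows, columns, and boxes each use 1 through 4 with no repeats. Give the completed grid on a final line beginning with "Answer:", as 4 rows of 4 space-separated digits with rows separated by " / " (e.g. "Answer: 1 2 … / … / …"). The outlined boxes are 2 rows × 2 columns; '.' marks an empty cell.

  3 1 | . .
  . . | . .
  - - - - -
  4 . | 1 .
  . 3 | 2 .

Step 1. [r2c2∈{2,4}] in col 2, 4 fits only at r2c2 ⇒ r2c2=4.
Step 2. [r1c4∈{2,4}] in row 1, 2 fits only at r1c4 ⇒ r1c4=2.
Step 3. [r2c3∈{3}] only 3 remains possible at r2c3 ⇒ r2c3=3.
Step 4. [r2c4∈{1}] r2c4 has the single candidate 1. So r2c4=1.
Step 5. [r3c2∈{2}] r3c2 is down to just 2. So r3c2=2.
Step 6. [r3c4∈{3}] nothing but 3 survives at r3c4 ⇒ r3c4=3.
Step 7. [r1c3∈{4}] nothing but 4 survives at r1c3. So r1c3=4.
Step 8. [r2c1∈{2}] nothing but 2 survives at r2c1 ⇒ r2c1=2.
Step 9. [r4c4∈{4}] r4c4 is down to just 4, so r4c4=4.
Step 10. [r4c1∈{1}] only 1 remains possible at r4c1, so r4c1=1.

Answer: 3 1 4 2 / 2 4 3 1 / 4 2 1 3 / 1 3 2 4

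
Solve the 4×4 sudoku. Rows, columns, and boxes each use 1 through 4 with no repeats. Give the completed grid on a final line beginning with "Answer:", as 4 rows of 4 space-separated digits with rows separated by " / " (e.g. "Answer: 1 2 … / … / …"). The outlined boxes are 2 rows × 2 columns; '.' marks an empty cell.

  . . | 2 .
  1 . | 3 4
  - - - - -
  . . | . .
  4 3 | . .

Step 1. [r4c3∈{1}] nothing but 1 survives at r4c3, so r4c3=1.
Step 2. [r3c1∈{2}] nothing but 2 survives at r3c1, so r3c1=2.
Step 3. [r4c4∈{2}] r4c4's peers cover all but 2. So r4c4=2.
Step 4. [r3c2∈{1}] r3c2 has the single candidate 1, so r3c2=1.
Step 5. [r3c3∈{4}] r3c3's peers cover all but 4. So r3c3=4.
Step 6. [r1c2∈{4}] only 4 remains possible at r1c2, so r1c2=4.
Step 7. [r3c4∈{3}] nothing but 3 survives at r3c4. So r3c4=3.
Step 8. [r1c4∈{1}] nothing but 1 survives at r1c4 ⇒ r1c4=1.
Step 9. [r1c1∈{3}] nothing but 3 survives at r1c1. So r1c1=3.
Step 10. [r2c2∈{2}] r2c2's peers cover all but 2, so r2c2=2.

Answer: 3 4 2 1 / 1 2 3 4 / 2 1 4 3 / 4 3 1 2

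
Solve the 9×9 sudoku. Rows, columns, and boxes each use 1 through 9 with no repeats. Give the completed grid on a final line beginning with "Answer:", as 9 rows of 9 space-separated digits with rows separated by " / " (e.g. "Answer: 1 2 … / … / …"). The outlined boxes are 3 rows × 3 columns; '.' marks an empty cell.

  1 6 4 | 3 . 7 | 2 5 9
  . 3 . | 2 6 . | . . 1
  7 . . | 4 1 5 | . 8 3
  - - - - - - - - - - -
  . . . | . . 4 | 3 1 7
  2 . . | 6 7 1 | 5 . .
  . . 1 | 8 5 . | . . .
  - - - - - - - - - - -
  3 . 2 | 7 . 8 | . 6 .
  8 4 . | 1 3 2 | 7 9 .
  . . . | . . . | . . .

Step 1. [r4c4∈{9}] r4c4's peers cover all but 9 ⇒ r4c4=9.
Step 2. [r5c8∈{4}] r5c8's peers cover all but 4. So r5c8=4.
Step 3. [r3c3∈{9}] r3c3 has the single candidate 9 ⇒ r3c3=9.
Step 4. [r5c2∈{8,9}] row 5 places 9 nowhere but r5c2 ⇒ r5c2=9.
Step 5. [r9c1∈{5,6,9}] across col 1, 9 lands solely at r9c1. So r9c1=9.
Step 6. [r4c2∈{5,8}] col 2 places 8 nowhere but r4c2. So r4c2=8.
Step 7. [r8c9∈{5}] nothing but 5 survives at r8c9 ⇒ r8c9=5.
Step 8. [r7c9∈{4}] nothing but 4 survives at r7c9 ⇒ r7c9=4.
Step 9. [r6c9∈{2,6}] 6 has one home in col 9: r6c9, so r6c9=6.
Step 10. [r9c3∈{5,6,7}] col 3 places 7 nowhere but r9c3. So r9c3=7.
Step 11. [r4c1∈{5,6}] col 1 places 6 nowhere but r4c1, so r4c1=6.
Step 12. [r7c7∈{1}] only 1 remains possible at r7c7. So r7c7=1.
Step 13. [r9c9∈{2,8}] col 9 places 2 nowhere but r9c9, so r9c9=2.
Step 14. [r7c2∈{5}] only 5 remains possible at r7c2 ⇒ r7c2=5.
Step 15. [r2c3∈{5,8}] row 2 places 8 nowhere but r2c3, so r2c3=8.
Step 16. [r2c8∈{7}] r2c8 has the single candidate 7 ⇒ r2c8=7.
Step 17. [r6c1∈{4}] nothing but 4 survives at r6c1, so r6c1=4.
Step 18. [r5c9∈{8}] r5c9 has the single candidate 8 ⇒ r5c9=8.
Step 19. [r6c6∈{3}] r6c6 is down to just 3 ⇒ r6c6=3.
Step 20. [r2c1∈{5}] r2c1 is down to just 5 ⇒ r2c1=5.
Step 21. [r9c7∈{8}] only 8 remains possible at r9c7 ⇒ r9c7=8.
Step 22. [r6c8∈{2}] only 2 remains possible at r6c8, so r6c8=2.
Step 23. [r5c3∈{3}] r5c3 has the single candidate 3. So r5c3=3.
Step 24. [r2c6∈{9}] only 9 remains possible at r2c6, so r2c6=9.
Step 25. [r4c3∈{5}] nothing but 5 survives at r4c3. So r4c3=5.
Step 26. [r9c2∈{1}] r9c2 has the single candidate 1, so r9c2=1.
Step 27. [r9c8∈{3}] r9c8 has the single candidate 3, so r9c8=3.
Step 28. [r9c4∈{5}] only 5 remains possible at r9c4, so r9c4=5.
Step 29. [r7c5∈{9}] r7c5 has the single candidate 9. So r7c5=9.
Step 30. [r3c2∈{2}] nothing but 2 survives at r3c2 ⇒ r3c2=2.
Step 31. [r1c5∈{8}] only 8 remains possible at r1c5, so r1c5=8.
Step 32. [r2c7∈{4}] r2c7 has the single candidate 4 ⇒ r2c7=4.
Step 33. [r3c7∈{6}] r3c7's peers cover all but 6, so r3c7=6.
Step 34. [r9c5∈{4}] r9c5's peers cover all but 4, so r9c5=4.
Step 35. [r9c6∈{6}] r9c6 is down to just 6. So r9c6=6.
Step 36. [r6c7∈{9}] r6c7's peers cover all but 9 ⇒ r6c7=9.
Step 37. [r6c2∈{7}] r6c2 is down to just 7, so r6c2=7.
Step 38. [r4c5∈{2}] only 2 remains possible at r4c5 ⇒ r4c5=2.
Step 39. [r8c3∈{6}] r8c3's peers cover all but 6, so r8c3=6.

Answer: 1 6 4 3 8 7 2 5 9 / 5 3 8 2 6 9 4 7 1 / 7 2 9 4 1 5 6 8 3 / 6 8 5 9 2 4 3 1 7 / 2 9 3 6 7 1 5 4 8 / 4 7 1 8 5 3 9 2 6 / 3 5 2 7 9 8 1 6 4 / 8 4 6 1 3 2 7 9 5 / 9 1 7 5 4 6 8 3 2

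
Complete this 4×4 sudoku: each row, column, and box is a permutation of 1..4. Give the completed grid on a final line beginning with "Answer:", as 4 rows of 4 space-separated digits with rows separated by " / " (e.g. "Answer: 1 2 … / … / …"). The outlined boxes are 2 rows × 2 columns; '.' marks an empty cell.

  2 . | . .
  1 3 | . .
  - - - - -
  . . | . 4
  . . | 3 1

Step 1. [r2c3∈{2,4}] across row 2, 4 lands solely at r2c3, so r2c3=4.
Step 2. [r4c2∈{2,4}] 2 has one home in row 4: r4c2. So r4c2=2.
Step 3. [r1c3∈{1}] r1c3 has the single candidate 1. So r1c3=1.
Step 4. [r1c2∈{4}] r1c2 has the single candidate 4 ⇒ r1c2=4.
Step 5. [r3c2∈{1}] r3c2's peers cover all but 1, so r3c2=1.
Step 6. [r2c4∈{2}] r2c4's peers cover all but 2. So r2c4=2.
Step 7. [r1c4∈{3}] r1c4's peers cover all but 3. So r1c4=3.
Step 8. [r3c1∈{3}] only 3 remains possible at r3c1 ⇒ r3c1=3.
Step 9. [r4c1∈{4}] nothing but 4 survives at r4c1 ⇒ r4c1=4.
Step 10. [r3c3∈{2}] only 2 remains possible at r3c3 ⇒ r3c3=2.

Answer: 2 4 1 3 / 1 3 4 2 / 3 1 2 4 / 4 2 3 1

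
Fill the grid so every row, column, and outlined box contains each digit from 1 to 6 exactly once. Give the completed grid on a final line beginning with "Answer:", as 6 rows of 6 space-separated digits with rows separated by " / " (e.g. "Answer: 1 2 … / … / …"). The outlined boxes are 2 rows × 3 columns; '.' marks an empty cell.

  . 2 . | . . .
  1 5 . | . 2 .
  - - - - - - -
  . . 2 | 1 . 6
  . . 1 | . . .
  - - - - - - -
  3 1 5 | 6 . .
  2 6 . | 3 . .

Step 1. [r5c5∈{4}] r5c5's peers cover all but 4. So r5c5=4.
Step 2. [r2c4∈{4}] only 4 remains possible at r2c4. So r2c4=4.
Step 3. [r4c6∈{2,3,4,5}] across col 6, 4 lands solely at r4c6 ⇒ r4c6=4.
Step 4. [r1c5∈{1,3,5,6}] col 5 places 6 nowhere but r1c5, so r1c5=6.
Step 5. [r1c6∈{1,3,5}] row 1 places 1 nowhere but r1c6, so r1c6=1.
Step 6. [r4c2∈{3}] r4c2 is down to just 3 ⇒ r4c2=3.
Step 7. [r4c5∈{5}] r4c5's peers cover all but 5. So r4c5=5.
Step 8. [r1c3∈{3,4}] across row 1, 3 lands solely at r1c3. So r1c3=3.
Step 9. [r3c2∈{4}] only 4 remains possible at r3c2 ⇒ r3c2=4.
Step 10. [r1c4∈{5}] only 5 remains possible at r1c4, so r1c4=5.
Step 11. [r6c5∈{1}] nothing but 1 survives at r6c5. So r6c5=1.
Step 12. [r4c4∈{2}] r4c4's peers cover all but 2 ⇒ r4c4=2.
Step 13. [r3c1∈{5}] r3c1 is down to just 5. So r3c1=5.
Step 14. [r2c6∈{3}] only 3 remains possible at r2c6 ⇒ r2c6=3.
Step 15. [r4c1∈{6}] only 6 remains possible at r4c1 ⇒ r4c1=6.
Step 16. [r5c6∈{2}] only 2 remains possible at r5c6 ⇒ r5c6=2.
Step 17. [r3c5∈{3}] only 3 remains possible at r3c5 ⇒ r3c5=3.
Step 18. [r6c3∈{4}] nothing but 4 survives at r6c3, so r6c3=4.
Step 19. [r1c1∈{4}] nothing but 4 survives at r1c1, so r1c1=4.
Step 20. [r6c6∈{5}] only 5 remains possible at r6c6. So r6c6=5.
Step 21. [r2c3∈{6}] r2c3 is down to just 6 ⇒ r2c3=6.

Answer: 4 2 3 5 6 1 / 1 5 6 4 2 3 / 5 4 2 1 3 6 / 6 3 1 2 5 4 / 3 1 5 6 4 2 / 2 6 4 3 1 5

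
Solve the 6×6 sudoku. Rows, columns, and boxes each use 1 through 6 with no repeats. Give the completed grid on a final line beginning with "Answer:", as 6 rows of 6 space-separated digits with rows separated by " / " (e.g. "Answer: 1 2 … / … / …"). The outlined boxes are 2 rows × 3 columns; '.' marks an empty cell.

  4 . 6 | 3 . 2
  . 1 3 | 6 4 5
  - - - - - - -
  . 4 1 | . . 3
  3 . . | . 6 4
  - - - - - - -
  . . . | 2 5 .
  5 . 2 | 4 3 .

Step 1. [r6c2∈{6}] r6c2's peers cover all but 6, so r6c2=6.
Step 2. [r4c3∈{5}] only 5 remains possible at r4c3 ⇒ r4c3=5.
Step 3. [r5c6∈{1,6}] r5c6 is the only open cell in row 5 admitting 6, so r5c6=6.
Step 4. [r4c2∈{2}] r4c2 is down to just 2 ⇒ r4c2=2.
Step 5. [r6c6∈{1}] only 1 remains possible at r6c6, so r6c6=1.
Step 6. [r3c4∈{5}] r3c4 has the single candidate 5, so r3c4=5.
Step 7. [r3c5∈{2}] nothing but 2 survives at r3c5, so r3c5=2.
Step 8. [r5c3∈{4}] r5c3 has the single candidate 4. So r5c3=4.
Step 9. [r5c2∈{3}] nothing but 3 survives at r5c2, so r5c2=3.
Step 10. [r2c1∈{2}] only 2 remains possible at r2c1 ⇒ r2c1=2.
Step 11. [r1c2∈{5}] r1c2 has the single candidate 5, so r1c2=5.
Step 12. [r4c4∈{1}] only 1 remains possible at r4c4, so r4c4=1.
Step 13. [r1c5∈{1}] only 1 remains possible at r1c5, so r1c5=1.
Step 14. [r3c1∈{6}] r3c1 is down to just 6 ⇒ r3c1=6.
Step 15. [r5c1∈{1}] nothing but 1 survives at r5c1 ⇒ r5c1=1.

Answer: 4 5 6 3 1 2 / 2 1 3 6 4 5 / 6 4 1 5 2 3 / 3 2 5 1 6 4 / 1 3 4 2 5 6 / 5 6 2 4 3 1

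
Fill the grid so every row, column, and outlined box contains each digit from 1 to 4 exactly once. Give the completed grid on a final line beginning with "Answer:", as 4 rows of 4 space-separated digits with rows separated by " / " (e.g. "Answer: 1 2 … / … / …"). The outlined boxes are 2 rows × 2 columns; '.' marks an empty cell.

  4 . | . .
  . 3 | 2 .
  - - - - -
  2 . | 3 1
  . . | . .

Step 1. [r2c1∈{1}] only 1 remains possible at r2c1 ⇒ r2c1=1.
Step 2. [r4c3∈{4}] only 4 remains possible at r4c3 ⇒ r4c3=4.
Step 3. [r4c4∈{2}] r4c4's peers cover all but 2, so r4c4=2.
Step 4. [r3c2∈{4}] r3c2 has the single candidate 4. So r3c2=4.
Step 5. [r1c3∈{1}] nothing but 1 survives at r1c3, so r1c3=1.
Step 6. [r4c2∈{1}] r4c2 is down to just 1, so r4c2=1.
Step 7. [r2c4∈{4}] r2c4's peers cover all but 4, so r2c4=4.
Step 8. [r1c4∈{3}] r1c4 is down to just 3 ⇒ r1c4=3.
Step 9. [r1c2∈{2}] nothing but 2 survives at r1c2, so r1c2=2.
Step 10. [r4c1∈{3}] r4c1 has the single candidate 3 ⇒ r4c1=3.

Answer: 4 2 1 3 / 1 3 2 4 / 2 4 3 1 / 3 1 4 2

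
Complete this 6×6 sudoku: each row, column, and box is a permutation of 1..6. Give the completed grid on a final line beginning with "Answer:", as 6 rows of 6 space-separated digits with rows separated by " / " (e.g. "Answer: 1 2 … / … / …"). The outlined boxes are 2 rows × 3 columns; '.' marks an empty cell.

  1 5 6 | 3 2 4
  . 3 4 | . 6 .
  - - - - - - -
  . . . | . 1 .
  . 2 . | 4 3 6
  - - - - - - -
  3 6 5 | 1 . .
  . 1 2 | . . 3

Step 1. [r2c4∈{5}] nothing but 5 survives at r2c4 ⇒ r2c4=5.
Step 2. [r3c6∈{2,5}] 5 has one home in col 6: r3c6. So r3c6=5.
Step 3. [r6c1∈{4}] r6c1's peers cover all but 4. So r6c1=4.
Step 4. [r5c5∈{4}] r5c5 has the single candidate 4 ⇒ r5c5=4.
Step 5. [r4c1∈{5}] r4c1 is down to just 5 ⇒ r4c1=5.
Step 6. [r2c1∈{2}] r2c1 is down to just 2. So r2c1=2.
Step 7. [r3c4∈{2}] r3c4's peers cover all but 2 ⇒ r3c4=2.
Step 8. [r3c2∈{4}] only 4 remains possible at r3c2, so r3c2=4.
Step 9. [r3c1∈{6}] only 6 remains possible at r3c1, so r3c1=6.
Step 10. [r2c6∈{1}] r2c6 has the single candidate 1. So r2c6=1.
Step 11. [r3c3∈{3}] nothing but 3 survives at r3c3. So r3c3=3.
Step 12. [r4c3∈{1}] only 1 remains possible at r4c3, so r4c3=1.
Step 13. [r5c6∈{2}] nothing but 2 survives at r5c6 ⇒ r5c6=2.
Step 14. [r6c4∈{6}] r6c4 is down to just 6. So r6c4=6.
Step 15. [r6c5∈{5}] nothing but 5 survives at r6c5. So r6c5=5.

Answer: 1 5 6 3 2 4 / 2 3 4 5 6 1 / 6 4 3 2 1 5 / 5 2 1 4 3 6 / 3 6 5 1 4 2 / 4 1 2 6 5 3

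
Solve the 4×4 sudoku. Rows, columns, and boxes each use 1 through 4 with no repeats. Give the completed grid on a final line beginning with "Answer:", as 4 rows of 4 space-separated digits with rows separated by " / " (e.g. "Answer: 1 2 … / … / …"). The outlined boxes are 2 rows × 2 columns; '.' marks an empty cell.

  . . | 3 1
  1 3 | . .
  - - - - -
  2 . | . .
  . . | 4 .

Step 1. [r3c2∈{1,4}] r3c2 is the only open cell in row 3 admitting 4 ⇒ r3c2=4.
Step 2. [r4c4∈{2,3}] across row 4, 2 lands solely at r4c4, so r4c4=2.
Step 3. [r1c1∈{4}] only 4 remains possible at r1c1. So r1c1=4.
Step 4. [r2c3∈{2}] r2c3 has the single candidate 2 ⇒ r2c3=2.
Step 5. [r2c4∈{4}] nothing but 4 survives at r2c4 ⇒ r2c4=4.
Step 6. [r3c4∈{3}] nothing but 3 survives at r3c4, so r3c4=3.
Step 7. [r4c2∈{1}] r4c2 has the single candidate 1 ⇒ r4c2=1.
Step 8. [r4c1∈{3}] r4c1 is down to just 3 ⇒ r4c1=3.
Step 9. [r3c3∈{1}] nothing but 1 survives at r3c3, so r3c3=1.
Step 10. [r1c2∈{2}] r1c2's peers cover all but 2, so r1c2=2.

Answer: 4 2 3 1 / 1 3 2 4 / 2 4 1 3 / 3 1 4 2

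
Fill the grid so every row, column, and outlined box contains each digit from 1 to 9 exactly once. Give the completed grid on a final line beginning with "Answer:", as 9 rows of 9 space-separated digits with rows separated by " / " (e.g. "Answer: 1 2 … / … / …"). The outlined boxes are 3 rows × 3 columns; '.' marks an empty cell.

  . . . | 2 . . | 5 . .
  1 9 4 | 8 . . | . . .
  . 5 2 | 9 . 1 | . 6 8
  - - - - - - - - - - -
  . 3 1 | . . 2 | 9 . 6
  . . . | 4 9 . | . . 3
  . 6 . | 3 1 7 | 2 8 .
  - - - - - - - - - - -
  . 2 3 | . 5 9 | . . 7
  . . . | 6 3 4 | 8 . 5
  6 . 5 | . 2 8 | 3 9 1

Step 1. [r2c7∈{7}] r2c7's peers cover all but 7, so r2c7=7.
Step 2. [r7c8∈{4}] r7c8 is down to just 4. So r7c8=4.
Step 3. [r6c1∈{4,5,9}] row 6 places 5 nowhere but r6c1. So r6c1=5.
Step 4. [r1c3∈{6,7,8}] r1c3 is the only open cell in col 3 admitting 6. So r1c3=6.
Step 5. [r5c3∈{7,8}] across col 3, 8 lands solely at r5c3 ⇒ r5c3=8.
Step 6. [r5c2∈{7}] nothing but 7 survives at r5c2 ⇒ r5c2=7.
Step 7. [r2c6∈{3,5,6}] in row 2, 5 fits only at r2c6. So r2c6=5.
Step 8. [r3c1∈{3,7}] in row 3, 3 fits only at r3c1 ⇒ r3c1=3.
Step 9. [r1c1∈{7,8}] in box 1, 7 fits only at r1c1, so r1c1=7.
Step 10. [r3c7∈{4}] nothing but 4 survives at r3c7. So r3c7=4.
Step 11. [r1c8∈{1,3}] 1 has one home in row 1: r1c8. So r1c8=1.
Step 12. [r8c1∈{9}] r8c1 has the single candidate 9 ⇒ r8c1=9.
Step 13. [r4c4∈{5}] r4c4's peers cover all but 5, so r4c4=5.
Step 14. [r8c8∈{2}] r8c8 is down to just 2 ⇒ r8c8=2.
Step 15. [r1c2∈{8}] r1c2 has the single candidate 8, so r1c2=8.
Step 16. [r2c8∈{3}] r2c8 is down to just 3. So r2c8=3.
Step 17. [r5c7∈{1}] r5c7 is down to just 1. So r5c7=1.
Step 18. [r2c9∈{2}] r2c9 is down to just 2, so r2c9=2.
Step 19. [r4c5∈{8}] r4c5's peers cover all but 8 ⇒ r4c5=8.
Step 20. [r3c5∈{7}] r3c5 is down to just 7, so r3c5=7.
Step 21. [r4c8∈{7}] only 7 remains possible at r4c8. So r4c8=7.
Step 22. [r2c5∈{6}] r2c5 has the single candidate 6 ⇒ r2c5=6.
Step 23. [r8c2∈{1}] r8c2's peers cover all but 1, so r8c2=1.
Step 24. [r5c1∈{2}] r5c1 has the single candidate 2 ⇒ r5c1=2.
Step 25. [r7c7∈{6}] r7c7 is down to just 6. So r7c7=6.
Step 26. [r5c8∈{5}] r5c8's peers cover all but 5. So r5c8=5.
Step 27. [r1c6∈{3}] r1c6 is down to just 3, so r1c6=3.
Step 28. [r7c1∈{8}] nothing but 8 survives at r7c1, so r7c1=8.
Step 29. [r7c4∈{1}] r7c4 has the single candidate 1. So r7c4=1.
Step 30. [r6c9∈{4}] only 4 remains possible at r6c9. So r6c9=4.
Step 31. [r6c3∈{9}] only 9 remains possible at r6c3. So r6c3=9.
Step 32. [r1c9∈{9}] r1c9 is down to just 9 ⇒ r1c9=9.
Step 33. [r1c5∈{4}] r1c5's peers cover all but 4. So r1c5=4.
Step 34. [r4c1∈{4}] r4c1's peers cover all but 4 ⇒ r4c1=4.
Step 35. [r8c3∈{7}] r8c3's peers cover all but 7, so r8c3=7.
Step 36. [r9c4∈{7}] r9c4 has the single candidate 7, so r9c4=7.
Step 37. [r5c6∈{6}] r5c6 is down to just 6. So r5c6=6.
Step 38. [r9c2∈{4}] r9c2 has the single candidate 4. So r9c2=4.

Answer: 7 8 6 2 4 3 5 1 9 / 1 9 4 8 6 5 7 3 2 / 3 5 2 9 7 1 4 6 8 / 4 3 1 5 8 2 9 7 6 / 2 7 8 4 9 6 1 5 3 / 5 6 9 3 1 7 2 8 4 / 8 2 3 1 5 9 6 4 7 / 9 1 7 6 3 4 8 2 5 / 6 4 5 7 2 8 3 9 1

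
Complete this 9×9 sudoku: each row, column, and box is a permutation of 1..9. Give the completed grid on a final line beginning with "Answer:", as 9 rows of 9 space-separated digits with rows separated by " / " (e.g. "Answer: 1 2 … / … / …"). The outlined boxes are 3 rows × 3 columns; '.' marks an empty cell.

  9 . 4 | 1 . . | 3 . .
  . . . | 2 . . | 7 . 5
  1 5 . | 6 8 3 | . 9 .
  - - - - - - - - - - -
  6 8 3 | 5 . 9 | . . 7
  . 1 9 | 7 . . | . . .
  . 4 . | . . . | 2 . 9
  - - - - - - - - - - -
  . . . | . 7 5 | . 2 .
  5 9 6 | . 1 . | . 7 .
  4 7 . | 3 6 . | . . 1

Step 1. [r3c7∈{4}] nothing but 4 survives at r3c7 ⇒ r3c7=4.
Step 2. [r8c7∈{8}] r8c7's peers cover all but 8 ⇒ r8c7=8.
Step 3. [r2c8∈{1,6,8}] across row 2, 1 lands solely at r2c8, so r2c8=1.
Step 4. [r6c4∈{8}] nothing but 8 survives at r6c4 ⇒ r6c4=8.
Step 5. [r2c6∈{4}] r2c6 is down to just 4 ⇒ r2c6=4.
Step 6. [r8c9∈{3,4}] row 8 places 3 nowhere but r8c9, so r8c9=3.
Step 7. [r1c2∈{2,6}] col 2 places 2 nowhere but r1c2. So r1c2=2.
Step 8. [r9c8∈{5}] only 5 remains possible at r9c8, so r9c8=5.
Step 9. [r7c9∈{4,6}] in box 9, 4 fits only at r7c9 ⇒ r7c9=4.
Step 10. [r4c5∈{2,4}] across row 4, 2 lands solely at r4c5, so r4c5=2.
Step 11. [r5c6∈{6}] r5c6 is down to just 6, so r5c6=6.
Step 12. [r2c3∈{8}] nothing but 8 survives at r2c3, so r2c3=8.
Step 13. [r6c8∈{3,6}] across row 6, 6 lands solely at r6c8 ⇒ r6c8=6.
Step 14. [r5c8∈{3,4,8}] across col 8, 3 lands solely at r5c8. So r5c8=3.
Step 15. [r7c2∈{3}] r7c2 has the single candidate 3 ⇒ r7c2=3.
Step 16. [r1c8∈{8}] r1c8 has the single candidate 8, so r1c8=8.
Step 17. [r6c3∈{5,7}] 5 has one home in row 6: r6c3, so r6c3=5.
Step 18. [r7c4∈{9}] only 9 remains possible at r7c4, so r7c4=9.
Step 19. [r9c3∈{2}] r9c3's peers cover all but 2. So r9c3=2.
Step 20. [r6c6∈{1}] r6c6's peers cover all but 1 ⇒ r6c6=1.
Step 21. [r8c4∈{4}] only 4 remains possible at r8c4 ⇒ r8c4=4.
Step 22. [r3c3∈{7}] r3c3 is down to just 7, so r3c3=7.
Step 23. [r5c5∈{4}] r5c5's peers cover all but 4 ⇒ r5c5=4.
Step 24. [r2c2∈{6}] r2c2 is down to just 6 ⇒ r2c2=6.
Step 25. [r7c3∈{1}] nothing but 1 survives at r7c3. So r7c3=1.
Step 26. [r6c1∈{7}] r6c1 is down to just 7 ⇒ r6c1=7.
Step 27. [r7c7∈{6}] r7c7 has the single candidate 6, so r7c7=6.
Step 28. [r8c6∈{2}] r8c6's peers cover all but 2 ⇒ r8c6=2.
Step 29. [r6c5∈{3}] only 3 remains possible at r6c5, so r6c5=3.
Step 30. [r1c9∈{6}] nothing but 6 survives at r1c9, so r1c9=6.
Step 31. [r9c6∈{8}] r9c6 is down to just 8. So r9c6=8.
Step 32. [r5c9∈{8}] only 8 remains possible at r5c9, so r5c9=8.
Step 33. [r4c7∈{1}] r4c7 has the single candidate 1. So r4c7=1.
Step 34. [r2c5∈{9}] nothing but 9 survives at r2c5. So r2c5=9.
Step 35. [r7c1∈{8}] r7c1 has the single candidate 8 ⇒ r7c1=8.
Step 36. [r4c8∈{4}] r4c8 is down to just 4. So r4c8=4.
Step 37. [r3c9∈{2}] only 2 remains possible at r3c9. So r3c9=2.
Step 38. [r1c6∈{7}] only 7 remains possible at r1c6. So r1c6=7.
Step 39. [r5c1∈{2}] nothing but 2 survives at r5c1. So r5c1=2.
Step 40. [r9c7∈{9}] r9c7 is down to just 9. So r9c7=9.
Step 41. [r5c7∈{5}] r5c7 is down to just 5 ⇒ r5c7=5.
Step 42. [r1c5∈{5}] nothing but 5 survives at r1c5, so r1c5=5.
Step 43. [r2c1∈{3}] r2c1 is down to just 3 ⇒ r2c1=3.

Answer: 9 2 4 1 5 7 3 8 6 / 3 6 8 2 9 4 7 1 5 / 1 5 7 6 8 3 4 9 2 / 6 8 3 5 2 9 1 4 7 / 2 1 9 7 4 6 5 3 8 / 7 4 5 8 3 1 2 6 9 / 8 3 1 9 7 5 6 2 4 / 5 9 6 4 1 2 8 7 3 / 4 7 2 3 6 8 9 5 1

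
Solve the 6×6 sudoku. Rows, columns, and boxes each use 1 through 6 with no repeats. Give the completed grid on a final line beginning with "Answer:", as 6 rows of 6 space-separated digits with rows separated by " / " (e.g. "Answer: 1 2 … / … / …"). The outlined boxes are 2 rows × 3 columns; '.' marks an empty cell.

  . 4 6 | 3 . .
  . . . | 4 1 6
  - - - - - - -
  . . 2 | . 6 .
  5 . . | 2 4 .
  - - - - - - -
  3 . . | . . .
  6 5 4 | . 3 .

Step 1. [r5c3∈{1}] r5c3's peers cover all but 1, so r5c3=1.
Step 2. [r4c3∈{3}] r4c3 has the single candidate 3 ⇒ r4c3=3.
Step 3. [r3c2∈{1}] r3c2 is down to just 1. So r3c2=1.
Step 4. [r6c6∈{1,2}] r6c6 is the only open cell in row 6 admitting 2. So r6c6=2.
Step 5. [r1c6∈{5}] r1c6 is down to just 5, so r1c6=5.
Step 6. [r2c1∈{2}] r2c1 is down to just 2. So r2c1=2.
Step 7. [r5c5∈{5}] r5c5 has the single candidate 5. So r5c5=5.
Step 8. [r5c4∈{6}] only 6 remains possible at r5c4. So r5c4=6.
Step 9. [r1c1∈{1}] r1c1's peers cover all but 1 ⇒ r1c1=1.
Step 10. [r4c2∈{6}] only 6 remains possible at r4c2 ⇒ r4c2=6.
Step 11. [r5c2∈{2}] r5c2 is down to just 2 ⇒ r5c2=2.
Step 12. [r2c3∈{5}] r2c3's peers cover all but 5, so r2c3=5.
Step 13. [r2c2∈{3}] r2c2 has the single candidate 3 ⇒ r2c2=3.
Step 14. [r5c6∈{4}] r5c6 is down to just 4 ⇒ r5c6=4.
Step 15. [r3c1∈{4}] r3c1 is down to just 4, so r3c1=4.
Step 16. [r3c4∈{5}] only 5 remains possible at r3c4, so r3c4=5.
Step 17. [r4c6∈{1}] nothing but 1 survives at r4c6 ⇒ r4c6=1.
Step 18. [r1c5∈{2}] nothing but 2 survives at r1c5. So r1c5=2.
Step 19. [r3c6∈{3}] r3c6 has the single candidate 3, so r3c6=3.
Step 20. [r6c4∈{1}] nothing but 1 survives at r6c4, so r6c4=1.

Answer: 1 4 6 3 2 5 / 2 3 5 4 1 6 / 4 1 2 5 6 3 / 5 6 3 2 4 1 / 3 2 1 6 5 4 / 6 5 4 1 3 2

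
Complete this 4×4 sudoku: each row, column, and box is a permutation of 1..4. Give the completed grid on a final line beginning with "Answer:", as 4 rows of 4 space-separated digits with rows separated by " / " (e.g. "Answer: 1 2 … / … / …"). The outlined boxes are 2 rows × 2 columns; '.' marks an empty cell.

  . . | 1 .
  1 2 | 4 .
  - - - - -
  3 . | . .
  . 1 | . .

Step 1. [r4c1∈{2,4}] in col 1, 2 fits only at r4c1, so r4c1=2.
Step 2. [r2c4∈{3}] r2c4 has the single candidate 3. So r2c4=3.
Step 3. [r3c2∈{4}] only 4 remains possible at r3c2. So r3c2=4.
Step 4. [r3c3∈{2}] r3c3 has the single candidate 2. So r3c3=2.
Step 5. [r1c4∈{2}] r1c4's peers cover all but 2 ⇒ r1c4=2.
Step 6. [r4c4∈{4}] r4c4 has the single candidate 4 ⇒ r4c4=4.
Step 7. [r1c2∈{3}] r1c2's peers cover all but 3. So r1c2=3.
Step 8. [r1c1∈{4}] r1c1 has the single candidate 4. So r1c1=4.
Step 9. [r3c4∈{1}] r3c4 has the single candidate 1. So r3c4=1.
Step 10. [r4c3∈{3}] only 3 remains possible at r4c3 ⇒ r4c3=3.

Answer: 4 3 1 2 / 1 2 4 3 / 3 4 2 1 / 2 1 3 4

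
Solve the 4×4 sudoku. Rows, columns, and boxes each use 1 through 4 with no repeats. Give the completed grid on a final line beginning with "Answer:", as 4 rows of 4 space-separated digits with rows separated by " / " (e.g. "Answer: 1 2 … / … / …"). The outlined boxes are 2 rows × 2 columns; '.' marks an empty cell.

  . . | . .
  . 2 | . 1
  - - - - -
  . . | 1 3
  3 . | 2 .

Step 1. [r2c1∈{4}] r2c1's peers cover all but 4 ⇒ r2c1=4.
Step 2. [r1c3∈{3,4}] col 3 places 4 nowhere but r1c3 ⇒ r1c3=4.
Step 3. [r4c2∈{1,4}] across row 4, 1 lands solely at r4c2 ⇒ r4c2=1.
Step 4. [r1c2∈{3}] only 3 remains possible at r1c2 ⇒ r1c2=3.
Step 5. [r4c4∈{4}] r4c4 has the single candidate 4. So r4c4=4.
Step 6. [r3c1∈{2}] r3c1 has the single candidate 2. So r3c1=2.
Step 7. [r1c1∈{1}] r1c1's peers cover all but 1, so r1c1=1.
Step 8. [r3c2∈{4}] r3c2's peers cover all but 4 ⇒ r3c2=4.
Step 9. [r1c4∈{2}] nothing but 2 survives at r1c4 ⇒ r1c4=2.
Step 10. [r2c3∈{3}] nothing but 3 survives at r2c3. So r2c3=3.

Answer: 1 3 4 2 / 4 2 3 1 / 2 4 1 3 / 3 1 2 4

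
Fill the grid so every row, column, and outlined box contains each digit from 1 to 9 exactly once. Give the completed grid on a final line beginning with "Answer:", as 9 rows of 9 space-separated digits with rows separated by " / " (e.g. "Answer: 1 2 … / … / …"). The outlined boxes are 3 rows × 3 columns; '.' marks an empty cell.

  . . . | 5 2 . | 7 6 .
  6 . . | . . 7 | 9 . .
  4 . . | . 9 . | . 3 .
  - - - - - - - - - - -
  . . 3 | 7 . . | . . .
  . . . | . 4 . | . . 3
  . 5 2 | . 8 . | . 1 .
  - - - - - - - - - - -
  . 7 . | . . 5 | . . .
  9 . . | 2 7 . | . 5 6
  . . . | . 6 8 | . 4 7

Step 1. [r4c2∈{1,4,6,8,9}] 4 has one home in box 4: r4c2 ⇒ r4c2=4.
Step 2. [r5c2∈{1,6,8,9}] 6 has one home in col 2: r5c2, so r5c2=6.
Step 3. [r5c3∈{1,7,8,9}] 9 has one home in box 4: r5c3. So r5c3=9.
Step 4. [r5c4∈{1}] r5c4 has the single candidate 1, so r5c4=1.
Step 5. [r5c7∈{2,5,8}] across row 5, 5 lands solely at r5c7 ⇒ r5c7=5.
Step 6. [r9c1∈{1,2,3,5}] col 1 places 5 nowhere but r9c1 ⇒ r9c1=5.
Step 7. [r9c3∈{1}] r9c3's peers cover all but 1, so r9c3=1.
Step 8. [r1c3∈{8}] nothing but 8 survives at r1c3. So r1c3=8.
Step 9. [r7c1∈{2,3,8}] r7c1 is the only open cell in col 1 admitting 2. So r7c1=2.
Step 10. [r9c2∈{3}] nothing but 3 survives at r9c2, so r9c2=3.
Step 11. [r5c8∈{2,7,8}] r5c8 is the only open cell in col 8 admitting 7 ⇒ r5c8=7.
Step 12. [r1c1∈{1,3}] col 1 places 3 nowhere but r1c1 ⇒ r1c1=3.
Step 13. [r9c7∈{2}] r9c7's peers cover all but 2 ⇒ r9c7=2.
Step 14. [r2c3∈{5}] only 5 remains possible at r2c3. So r2c3=5.
Step 15. [r3c9∈{1,2,5,8}] across row 3, 5 lands solely at r3c9 ⇒ r3c9=5.
Step 16. [r8c3∈{4}] r8c3 is down to just 4 ⇒ r8c3=4.
Step 17. [r1c6∈{1,4}] in col 6, 4 fits only at r1c6. So r1c6=4.
Step 18. [r1c9∈{1}] r1c9 is down to just 1 ⇒ r1c9=1.
Step 19. [r3c7∈{8}] only 8 remains possible at r3c7. So r3c7=8.
Step 20. [r2c8∈{2}] only 2 remains possible at r2c8 ⇒ r2c8=2.
Step 21. [r4c9∈{2,8,9}] in col 9, 2 fits only at r4c9, so r4c9=2.
Step 22. [r4c8∈{8,9}] in box 6, 8 fits only at r4c8 ⇒ r4c8=8.
Step 23. [r6c9∈{4,9}] box 6 places 9 nowhere but r6c9, so r6c9=9.
Step 24. [r7c4∈{3,4,9}] 4 has one home in row 7: r7c4 ⇒ r7c4=4.
Step 25. [r4c7∈{6}] r4c7 is down to just 6 ⇒ r4c7=6.
Step 26. [r3c4∈{6}] nothing but 6 survives at r3c4 ⇒ r3c4=6.
Step 27. [r3c6∈{1}] only 1 remains possible at r3c6. So r3c6=1.
Step 28. [r8c6∈{3}] r8c6's peers cover all but 3 ⇒ r8c6=3.
Step 29. [r8c7∈{1}] nothing but 1 survives at r8c7. So r8c7=1.
Step 30. [r2c5∈{3}] nothing but 3 survives at r2c5. So r2c5=3.
Step 31. [r9c4∈{9}] r9c4's peers cover all but 9 ⇒ r9c4=9.
Step 32. [r3c2∈{2}] only 2 remains possible at r3c2 ⇒ r3c2=2.
Step 33. [r6c6∈{6}] r6c6's peers cover all but 6, so r6c6=6.
Step 34. [r3c3∈{7}] r3c3's peers cover all but 7 ⇒ r3c3=7.
Step 35. [r5c1∈{8}] nothing but 8 survives at r5c1, so r5c1=8.
Step 36. [r7c7∈{3}] r7c7 has the single candidate 3. So r7c7=3.
Step 37. [r7c5∈{1}] only 1 remains possible at r7c5. So r7c5=1.
Step 38. [r6c4∈{3}] r6c4's peers cover all but 3, so r6c4=3.
Step 39. [r1c2∈{9}] r1c2's peers cover all but 9, so r1c2=9.
Step 40. [r4c5∈{5}] only 5 remains possible at r4c5. So r4c5=5.
Step 41. [r6c7∈{4}] r6c7's peers cover all but 4. So r6c7=4.
Step 42. [r4c6∈{9}] only 9 remains possible at r4c6, so r4c6=9.
Step 43. [r2c9∈{4}] only 4 remains possible at r2c9, so r2c9=4.
Step 44. [r2c2∈{1}] nothing but 1 survives at r2c2. So r2c2=1.
Step 45. [r7c3∈{6}] nothing but 6 survives at r7c3, so r7c3=6.
Step 46. [r2c4∈{8}] nothing but 8 survives at r2c4, so r2c4=8.
Step 47. [r8c2∈{8}] nothing but 8 survives at r8c2, so r8c2=8.
Step 48. [r7c8∈{9}] only 9 remains possible at r7c8. So r7c8=9.
Step 49. [r4c1∈{1}] r4c1 is down to just 1. So r4c1=1.
Step 50. [r5c6∈{2}] r5c6 has the single candidate 2 ⇒ r5c6=2.
Step 51. [r7c9∈{8}] r7c9 is down to just 8, so r7c9=8.
Step 52. [r6c1∈{7}] r6c1 has the single candidate 7 ⇒ r6c1=7.

Answer: 3 9 8 5 2 4 7 6 1 / 6 1 5 8 3 7 9 2 4 / 4 2 7 6 9 1 8 3 5 / 1 4 3 7 5 9 6 8 2 / 8 6 9 1 4 2 5 7 3 / 7 5 2 3 8 6 4 1 9 / 2 7 6 4 1 5 3 9 8 / 9 8 4 2 7 3 1 5 6 / 5 3 1 9 6 8 2 4 7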